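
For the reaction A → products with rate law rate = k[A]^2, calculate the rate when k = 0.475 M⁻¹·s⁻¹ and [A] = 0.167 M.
0.01325 M/s

rate = k·[A]^2 = 0.475·(0.167)^2 = 0.475·0.027889 = 0.01325 M/s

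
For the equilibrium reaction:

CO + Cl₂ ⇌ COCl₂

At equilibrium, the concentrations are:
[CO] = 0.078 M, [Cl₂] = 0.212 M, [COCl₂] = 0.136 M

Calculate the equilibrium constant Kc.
K_c = 8.2245

Kc = ([COCl₂]) / ([CO] × [Cl₂])
   = ((0.136)) / ((0.078)·(0.212))
   = 0.136 / 0.016536 = 8.2245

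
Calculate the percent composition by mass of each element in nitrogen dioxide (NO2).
N: 30.45%, O: 69.55%

Molar mass of NO2 = 46.01 g/mol
% N = (1 × 14.01) / 46.01 × 100% = 14.01 / 46.01 × 100% = 30.45%
% O = (2 × 16.0) / 46.01 × 100% = 32 / 46.01 × 100% = 69.55%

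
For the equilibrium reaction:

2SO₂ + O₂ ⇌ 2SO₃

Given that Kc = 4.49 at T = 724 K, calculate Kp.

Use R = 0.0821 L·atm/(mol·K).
K_p = 0.0755

Δn = (moles gaseous products) − (moles gaseous reactants) = -1
T = 724 K; RT = 0.0821 × 724 = 59.4404
Kp = Kc·(RT)^Δn = 4.49 × (59.4404)^-1 = 4.49 × 0.0168236 = 0.0755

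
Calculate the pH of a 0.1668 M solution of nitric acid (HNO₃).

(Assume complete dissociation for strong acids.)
pH = 0.78

[H⁺] = 0.1668 M for strong acid. pH = -log[H⁺] = -log(0.1668)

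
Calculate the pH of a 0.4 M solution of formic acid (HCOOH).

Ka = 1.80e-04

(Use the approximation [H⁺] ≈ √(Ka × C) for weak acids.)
pH = 2.07

[H⁺] = √(Ka × C) = √(1.80e-04 × 0.4) = 8.4853e-03. pH = -log(8.4853e-03)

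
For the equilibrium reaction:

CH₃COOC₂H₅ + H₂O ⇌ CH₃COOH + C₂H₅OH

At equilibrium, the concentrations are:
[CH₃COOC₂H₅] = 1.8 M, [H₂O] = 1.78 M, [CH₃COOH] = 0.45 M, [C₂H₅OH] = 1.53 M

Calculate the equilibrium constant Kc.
K_c = 0.2149

Kc = ([CH₃COOH] × [C₂H₅OH]) / ([CH₃COOC₂H₅] × [H₂O])
   = ((0.45)·(1.53)) / ((1.8)·(1.78))
   = 0.6885 / 3.204 = 0.2149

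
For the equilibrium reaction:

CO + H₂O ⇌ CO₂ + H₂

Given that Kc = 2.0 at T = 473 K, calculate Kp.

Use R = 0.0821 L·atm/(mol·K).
K_p = 2.0000

Δn = (moles gaseous products) − (moles gaseous reactants) = 0
T = 473 K; RT = 0.0821 × 473 = 38.8333
Kp = Kc·(RT)^Δn = 2.0 × (38.8333)^0 = 2.0 × 1 = 2.0000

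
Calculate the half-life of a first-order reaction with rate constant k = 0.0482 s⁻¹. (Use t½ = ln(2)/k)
14.38 s

t½ = ln(2)/k = 0.6931/0.0482 = 14.38 s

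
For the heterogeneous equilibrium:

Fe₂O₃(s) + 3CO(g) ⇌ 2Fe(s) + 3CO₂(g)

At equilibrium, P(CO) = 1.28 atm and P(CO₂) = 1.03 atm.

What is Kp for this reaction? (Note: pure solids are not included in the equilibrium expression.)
K_p = 0.521

Solids (Fe₂O₃, Fe) are excluded.
Kp = P(CO₂)³/P(CO)³ = (1.03)³/(1.28)³ = 1.093/2.097 = 0.521.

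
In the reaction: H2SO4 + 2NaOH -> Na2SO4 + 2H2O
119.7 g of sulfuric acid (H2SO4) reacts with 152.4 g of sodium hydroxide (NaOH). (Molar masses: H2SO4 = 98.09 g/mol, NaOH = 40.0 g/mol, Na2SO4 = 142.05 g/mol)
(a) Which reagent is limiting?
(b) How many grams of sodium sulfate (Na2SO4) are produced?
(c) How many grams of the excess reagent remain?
(a) H2SO4, (b) 173.3 g, (c) 54.78 g

Moles of H2SO4 = 119.7 g ÷ 98.09 g/mol = 1.22031 mol
Moles of NaOH = 152.4 g ÷ 40.0 g/mol = 3.81 mol
Moles ÷ coefficient: H2SO4: 1.22031/1 = 1.22, NaOH: 3.81/2 = 1.905
(a) H2SO4 has the smaller value, so H2SO4 is the limiting reagent.
(b) Moles of Na2SO4 = 1.22031 mol H2SO4 × (1/1) = 1.22031 mol; mass = 1.22031 mol × 142.05 g/mol = 173.3 g
(c) NaOH consumed = 1.22031 × (2/1) = 2.44062 mol; remaining = 3.81 − 2.44062 = 1.36938 mol; mass = 1.36938 mol × 40.0 g/mol = 54.78 g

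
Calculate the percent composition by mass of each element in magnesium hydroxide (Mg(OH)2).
Mg: 41.68%, O: 54.86%, H: 3.46%

Molar mass of Mg(OH)2 = 58.33 g/mol
% Mg = (1 × 24.31) / 58.33 × 100% = 24.31 / 58.33 × 100% = 41.68%
% O = (2 × 16.0) / 58.33 × 100% = 32 / 58.33 × 100% = 54.86%
% H = (2 × 1.008) / 58.33 × 100% = 2.016 / 58.33 × 100% = 3.46%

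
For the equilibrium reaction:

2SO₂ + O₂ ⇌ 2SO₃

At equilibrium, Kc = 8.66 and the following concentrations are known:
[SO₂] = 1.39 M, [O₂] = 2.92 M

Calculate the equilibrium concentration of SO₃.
[SO₃] = 6.9898 M

Kc = ([SO₃]^2) / ([SO₂]^2 × [O₂]) = 8.66
[SO₃]^2 = Kc · (reactant terms)/(other product terms) = 8.66 · 5.6417 / 1 = 48.857
[SO₃] = (48.857)^(1/2) = 6.9898 M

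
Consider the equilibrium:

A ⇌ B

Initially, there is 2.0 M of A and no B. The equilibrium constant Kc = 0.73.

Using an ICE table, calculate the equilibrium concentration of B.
[B] = 0.844 M

ICE: [A] = 2.0 − x, [B] = x.
Kc = x/(2.0 − x) = 0.73 ⇒ x = 0.73·2.0/(1 + 0.73) = 1.46/1.73 = 0.8439.
[B] = x = 0.844 M.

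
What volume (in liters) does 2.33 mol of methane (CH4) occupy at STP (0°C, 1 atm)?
At STP, 1 mol of gas occupies 22.4 L
Volume = 2.33 mol × 22.4 L/mol = 52.19 L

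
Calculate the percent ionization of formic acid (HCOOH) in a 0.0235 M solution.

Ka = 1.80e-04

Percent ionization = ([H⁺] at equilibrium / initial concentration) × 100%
Percent ionization = 8.38%

Let x = [H⁺]. Ka = x²/(C - x) ⇒ x² + (1.80e-04)x - (1.80e-04)(0.0235) = 0. x = 1.9687e-03. Percent = (1.9687e-03/0.0235) × 100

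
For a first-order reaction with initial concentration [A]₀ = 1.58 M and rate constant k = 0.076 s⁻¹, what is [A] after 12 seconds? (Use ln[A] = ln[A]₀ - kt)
0.6347 M

ln[A] = ln[A]₀ - k·t = ln(1.58) - (0.076)·(12) = 0.4574 - 0.9120 = -0.4546
[A] = e^(-0.4546) = 0.6347 M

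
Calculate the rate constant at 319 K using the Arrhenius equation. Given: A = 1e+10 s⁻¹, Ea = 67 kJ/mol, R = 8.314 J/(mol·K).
1.07e-01 s⁻¹

k = A·exp(-Ea/(R·T)) = 1e+10·exp(-67000/(8.314·319)) = 1e+10·exp(-25.2624) = 1e+10·1.0683e-11 = 1.07e-01 s⁻¹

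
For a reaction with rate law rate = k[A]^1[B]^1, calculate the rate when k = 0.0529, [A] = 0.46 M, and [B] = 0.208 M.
0.005061 M/s

rate = k·[A]^1·[B]^1 = 0.0529·(0.46)^1·(0.208)^1 = 0.0529·0.46·0.208 = 0.005061 M/s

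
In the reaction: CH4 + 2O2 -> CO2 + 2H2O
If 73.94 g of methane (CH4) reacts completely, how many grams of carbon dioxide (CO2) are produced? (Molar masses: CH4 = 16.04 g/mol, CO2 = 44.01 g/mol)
Moles of CH4 = 73.94 g ÷ 16.04 g/mol = 4.60973 mol
Mole ratio: 1 mol CO2 / 1 mol CH4
Moles of CO2 = 4.60973 × (1/1) = 4.60973 mol
Mass of CO2 = 4.60973 mol × 44.01 g/mol = 202.9 g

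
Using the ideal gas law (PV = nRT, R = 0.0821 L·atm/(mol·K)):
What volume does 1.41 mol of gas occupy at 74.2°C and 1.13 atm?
T = 74.2°C + 273.15 = 347.35 K
V = nRT/P = (1.41 × 0.0821 × 347.35) / 1.13
V = 35.58 L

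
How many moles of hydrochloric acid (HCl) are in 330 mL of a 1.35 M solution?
Moles = Molarity × Volume (L)
Moles = 1.35 M × 0.33 L = 0.4455 mol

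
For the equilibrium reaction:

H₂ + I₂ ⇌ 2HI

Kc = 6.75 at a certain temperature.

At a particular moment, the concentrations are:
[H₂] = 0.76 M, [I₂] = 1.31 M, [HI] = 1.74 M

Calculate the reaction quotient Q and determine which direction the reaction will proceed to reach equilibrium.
Q = 3.041, Q < K, reaction proceeds forward (toward products)

Q = ([HI]^2) / ([H₂] × [I₂])
  = ((1.74)^2) / ((0.76)·(1.31)) = 3.0276/0.9956 = 3.041
Since Q = 3.041 < Kc = 6.75, the reaction proceeds forward (toward products) to reach equilibrium.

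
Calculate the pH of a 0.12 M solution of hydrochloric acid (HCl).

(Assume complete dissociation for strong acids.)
pH = 0.92

[H⁺] = 0.12 M for strong acid. pH = -log[H⁺] = -log(0.12)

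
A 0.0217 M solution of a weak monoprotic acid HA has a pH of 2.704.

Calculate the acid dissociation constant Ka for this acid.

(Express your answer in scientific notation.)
K_a = 1.98e-04

[H⁺] = 10^(−pH) = 10^(−2.704) = 1.977e-03 M. For HA ⇌ H⁺ + A⁻, Ka = x²/(C − x) = (1.977e-03)²/(0.0217 − 1.977e-03) = 1.98e-04.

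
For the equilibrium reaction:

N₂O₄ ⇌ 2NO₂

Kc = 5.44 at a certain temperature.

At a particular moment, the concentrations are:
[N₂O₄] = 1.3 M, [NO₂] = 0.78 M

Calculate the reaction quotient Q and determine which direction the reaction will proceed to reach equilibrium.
Q = 0.468, Q < K, reaction proceeds forward (toward products)

Q = ([NO₂]^2) / ([N₂O₄])
  = ((0.78)^2) / ((1.3)) = 0.6084/1.3 = 0.468
Since Q = 0.468 < Kc = 5.44, the reaction proceeds forward (toward products) to reach equilibrium.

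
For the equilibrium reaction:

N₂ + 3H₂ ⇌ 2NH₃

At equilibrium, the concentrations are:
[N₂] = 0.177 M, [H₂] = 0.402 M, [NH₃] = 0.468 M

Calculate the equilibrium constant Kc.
K_c = 19.0476

Kc = ([NH₃]^2) / ([N₂] × [H₂]^3)
   = ((0.468)^2) / ((0.177)·(0.402)^3)
   = 0.21902 / 0.011499 = 19.0476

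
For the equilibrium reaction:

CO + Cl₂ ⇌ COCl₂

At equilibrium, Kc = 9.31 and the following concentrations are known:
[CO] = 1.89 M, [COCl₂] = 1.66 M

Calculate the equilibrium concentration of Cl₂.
[Cl₂] = 0.0943 M

Kc = ([COCl₂]) / ([CO] × [Cl₂]) = 9.31
[Cl₂]^1 = (product terms)/(Kc · other reactant terms) = 1.66 / (9.31 · 1.89) = 0.09434
[Cl₂] = 0.0943 M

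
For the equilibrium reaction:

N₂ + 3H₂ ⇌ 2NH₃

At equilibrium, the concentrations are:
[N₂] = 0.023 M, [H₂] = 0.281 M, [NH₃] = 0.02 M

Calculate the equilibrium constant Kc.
K_c = 0.7838

Kc = ([NH₃]^2) / ([N₂] × [H₂]^3)
   = ((0.02)^2) / ((0.023)·(0.281)^3)
   = 0.0004 / 0.00051032 = 0.7838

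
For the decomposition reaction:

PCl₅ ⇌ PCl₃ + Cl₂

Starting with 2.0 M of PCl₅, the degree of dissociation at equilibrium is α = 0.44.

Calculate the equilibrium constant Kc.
K_c = 0.6914

x = α·[A]₀ = 0.44 × 2.0 = 0.88 M dissociated.
At eq: [PCl₅] = 2.0 − 0.88 = 1.12 M; [PCl₃] = [Cl₂] = x = 0.88 M.
Kc = [PCl₃][Cl₂]/[PCl₅] = (0.88)²/1.12 = 0.6914.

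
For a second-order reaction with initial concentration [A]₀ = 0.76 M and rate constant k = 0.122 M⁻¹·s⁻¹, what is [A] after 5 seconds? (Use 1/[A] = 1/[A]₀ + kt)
0.5193 M

1/[A] = 1/[A]₀ + k·t = 1/0.76 + (0.122)·(5) = 1.3158 + 0.6100 = 1.9258
[A] = 1/1.9258 = 0.5193 M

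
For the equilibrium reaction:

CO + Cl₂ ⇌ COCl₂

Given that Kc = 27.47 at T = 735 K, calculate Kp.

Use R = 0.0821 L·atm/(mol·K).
K_p = 0.4552

Δn = (moles gaseous products) − (moles gaseous reactants) = -1
T = 735 K; RT = 0.0821 × 735 = 60.3435
Kp = Kc·(RT)^Δn = 27.47 × (60.3435)^-1 = 27.47 × 0.0165718 = 0.4552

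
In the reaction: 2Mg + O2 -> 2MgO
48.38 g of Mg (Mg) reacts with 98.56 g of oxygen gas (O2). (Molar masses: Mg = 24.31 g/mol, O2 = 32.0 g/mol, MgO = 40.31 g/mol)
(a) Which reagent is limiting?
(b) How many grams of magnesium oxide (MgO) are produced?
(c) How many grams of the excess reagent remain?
(a) Mg, (b) 80.22 g, (c) 66.72 g

Moles of Mg = 48.38 g ÷ 24.31 g/mol = 1.99013 mol
Moles of O2 = 98.56 g ÷ 32.0 g/mol = 3.08 mol
Moles ÷ coefficient: Mg: 1.99013/2 = 0.9951, O2: 3.08/1 = 3.08
(a) Mg has the smaller value, so Mg is the limiting reagent.
(b) Moles of MgO = 1.99013 mol Mg × (2/2) = 1.99013 mol; mass = 1.99013 mol × 40.31 g/mol = 80.22 g
(c) O2 consumed = 1.99013 × (1/2) = 0.995064 mol; remaining = 3.08 − 0.995064 = 2.08494 mol; mass = 2.08494 mol × 32.0 g/mol = 66.72 g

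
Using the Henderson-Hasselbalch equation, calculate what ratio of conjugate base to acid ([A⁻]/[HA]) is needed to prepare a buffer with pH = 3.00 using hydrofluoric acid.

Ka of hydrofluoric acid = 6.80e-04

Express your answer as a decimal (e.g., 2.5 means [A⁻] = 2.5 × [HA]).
[A⁻]/[HA] = 0.680

pKa = −log(6.80e-04) = 3.1675. pH = pKa + log([A⁻]/[HA]). 3.00 = 3.1675 + log(ratio). log(ratio) = 3.00 − 3.1675 = -0.1675. ratio = 10^(-0.1675) = 0.680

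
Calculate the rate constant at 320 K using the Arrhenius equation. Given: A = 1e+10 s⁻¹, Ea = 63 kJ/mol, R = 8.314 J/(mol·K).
5.20e-01 s⁻¹

k = A·exp(-Ea/(R·T)) = 1e+10·exp(-63000/(8.314·320)) = 1e+10·exp(-23.6799) = 1e+10·5.1992e-11 = 5.20e-01 s⁻¹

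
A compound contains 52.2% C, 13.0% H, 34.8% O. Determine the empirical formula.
Moles of C = 52.2 g / 12.01 g/mol = 4.346 mol
Moles of H = 13.0 g / 1.008 g/mol = 12.897 mol
Moles of O = 34.8 g / 16.0 g/mol = 2.175 mol

Smallest moles = 2.175
Divide all by smallest:
C: 4.346 / 2.175 = 2.00
H: 12.897 / 2.175 = 5.93
O: 2.175 / 2.175 = 1.00

Empirical formula: C2H6O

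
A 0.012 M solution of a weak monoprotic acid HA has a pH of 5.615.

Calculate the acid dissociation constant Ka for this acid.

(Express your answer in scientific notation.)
K_a = 4.91e-10

[H⁺] = 10^(−pH) = 10^(−5.615) = 2.427e-06 M. For HA ⇌ H⁺ + A⁻, Ka = x²/(C − x) = (2.427e-06)²/(0.012 − 2.427e-06) = 4.91e-10.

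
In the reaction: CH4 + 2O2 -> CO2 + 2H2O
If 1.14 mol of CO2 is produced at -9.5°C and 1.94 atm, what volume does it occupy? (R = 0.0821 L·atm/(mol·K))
T = -9.5°C + 273.15 = 263.65 K
V = nRT/P = (1.14 × 0.0821 × 263.65) / 1.94
V = 12.72 L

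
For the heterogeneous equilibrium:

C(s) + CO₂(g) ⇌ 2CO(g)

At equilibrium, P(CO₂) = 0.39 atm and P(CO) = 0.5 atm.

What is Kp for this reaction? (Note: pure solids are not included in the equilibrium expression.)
K_p = 0.641

Solid C is excluded.
Kp = P(CO)²/P(CO₂) = (0.5)²/0.39 = 0.25/0.39 = 0.641.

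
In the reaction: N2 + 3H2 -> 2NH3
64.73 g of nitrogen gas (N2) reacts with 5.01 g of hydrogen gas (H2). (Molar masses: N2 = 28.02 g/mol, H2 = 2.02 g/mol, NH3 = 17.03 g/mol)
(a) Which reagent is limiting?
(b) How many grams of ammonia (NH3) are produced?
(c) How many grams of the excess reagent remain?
(a) H2, (b) 28.16 g, (c) 41.56 g

Moles of N2 = 64.73 g ÷ 28.02 g/mol = 2.31014 mol
Moles of H2 = 5.01 g ÷ 2.02 g/mol = 2.4802 mol
Moles ÷ coefficient: N2: 2.31014/1 = 2.31, H2: 2.4802/3 = 0.8267
(a) H2 has the smaller value, so H2 is the limiting reagent.
(b) Moles of NH3 = 2.4802 mol H2 × (2/3) = 1.65347 mol; mass = 1.65347 mol × 17.03 g/mol = 28.16 g
(c) N2 consumed = 2.4802 × (1/3) = 0.826733 mol; remaining = 2.31014 − 0.826733 = 1.4834 mol; mass = 1.4834 mol × 28.02 g/mol = 41.56 g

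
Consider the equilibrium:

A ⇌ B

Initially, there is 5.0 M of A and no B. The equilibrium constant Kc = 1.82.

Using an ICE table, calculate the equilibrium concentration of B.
[B] = 3.227 M

ICE: [A] = 5.0 − x, [B] = x.
Kc = x/(5.0 − x) = 1.82 ⇒ x = 1.82·5.0/(1 + 1.82) = 9.1/2.82 = 3.227.
[B] = x = 3.227 M.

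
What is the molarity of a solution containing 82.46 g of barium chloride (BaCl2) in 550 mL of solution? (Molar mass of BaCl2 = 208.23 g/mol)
Moles of BaCl2 = 82.46 g ÷ 208.23 g/mol = 0.396004 mol
Volume = 550 mL = 0.55 L
Molarity = 0.396004 mol ÷ 0.55 L = 0.72 M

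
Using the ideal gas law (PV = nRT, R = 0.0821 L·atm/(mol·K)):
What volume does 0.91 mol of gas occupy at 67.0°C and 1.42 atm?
T = 67.0°C + 273.15 = 340.15 K
V = nRT/P = (0.91 × 0.0821 × 340.15) / 1.42
V = 17.90 L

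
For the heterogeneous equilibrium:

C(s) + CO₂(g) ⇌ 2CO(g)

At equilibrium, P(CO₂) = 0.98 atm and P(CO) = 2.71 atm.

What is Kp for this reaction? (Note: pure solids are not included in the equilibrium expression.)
K_p = 7.494

Solid C is excluded.
Kp = P(CO)²/P(CO₂) = (2.71)²/0.98 = 7.344/0.98 = 7.494.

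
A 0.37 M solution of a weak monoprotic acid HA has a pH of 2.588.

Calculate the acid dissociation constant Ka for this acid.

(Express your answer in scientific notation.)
K_a = 1.81e-05

[H⁺] = 10^(−pH) = 10^(−2.588) = 2.582e-03 M. For HA ⇌ H⁺ + A⁻, Ka = x²/(C − x) = (2.582e-03)²/(0.37 − 2.582e-03) = 1.81e-05.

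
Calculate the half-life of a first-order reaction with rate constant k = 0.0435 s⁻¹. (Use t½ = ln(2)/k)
15.93 s

t½ = ln(2)/k = 0.6931/0.0435 = 15.93 s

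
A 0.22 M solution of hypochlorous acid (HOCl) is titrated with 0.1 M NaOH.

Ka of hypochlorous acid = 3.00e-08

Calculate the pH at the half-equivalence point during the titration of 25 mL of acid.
pH = pKa = 7.52

At the half-equivalence point, [HA] = [A⁻], so by Henderson–Hasselbalch pH = pKa + log(1) = pKa.
pKa = −log(3.00e-08) = 7.52.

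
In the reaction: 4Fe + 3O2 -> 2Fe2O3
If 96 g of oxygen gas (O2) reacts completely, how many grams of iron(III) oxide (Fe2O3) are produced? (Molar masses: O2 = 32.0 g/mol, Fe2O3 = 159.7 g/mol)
Moles of O2 = 96 g ÷ 32.0 g/mol = 3 mol
Mole ratio: 2 mol Fe2O3 / 3 mol O2
Moles of Fe2O3 = 3 × (2/3) = 2 mol
Mass of Fe2O3 = 2 mol × 159.7 g/mol = 319.4 g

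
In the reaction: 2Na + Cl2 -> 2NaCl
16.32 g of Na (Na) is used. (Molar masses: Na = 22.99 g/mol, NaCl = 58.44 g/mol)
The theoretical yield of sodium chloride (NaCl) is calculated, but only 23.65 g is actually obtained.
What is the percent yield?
Moles of Na = 16.32 g ÷ 22.99 g/mol = 0.709874 mol
Mole ratio: 2 mol NaCl / 2 mol Na
Moles of NaCl = 0.709874 × (2/2) = 0.709874 mol
Theoretical yield = 0.709874 mol × 58.44 g/mol = 41.485 g
Actual yield = 23.65 g
Percent yield = (23.65 / 41.485) × 100% = 57.0%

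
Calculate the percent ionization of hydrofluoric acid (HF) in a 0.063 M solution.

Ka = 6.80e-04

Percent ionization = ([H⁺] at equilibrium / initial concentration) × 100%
Percent ionization = 9.86%

Let x = [H⁺]. Ka = x²/(C - x) ⇒ x² + (6.80e-04)x - (6.80e-04)(0.063) = 0. x = 6.2141e-03. Percent = (6.2141e-03/0.063) × 100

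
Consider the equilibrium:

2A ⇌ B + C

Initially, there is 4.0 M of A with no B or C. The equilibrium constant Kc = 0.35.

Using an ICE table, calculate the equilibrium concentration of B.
[B] = 1.084 M

ICE: [A] = 4.0 − 2x, [B] = [C] = x.
Kc = x²/(4.0 − 2x)² = 0.35 ⇒ √Kc = x/(4.0 − 2x).
x = √0.35·4.0/(1 + 2√0.35) = 0.59161·4.0/2.1832 = 1.0839.
[B] = x = 1.084 M.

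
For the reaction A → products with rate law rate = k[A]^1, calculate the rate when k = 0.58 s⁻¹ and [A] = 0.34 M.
0.1972 M/s

rate = k·[A]^1 = 0.58·(0.34)^1 = 0.58·0.34 = 0.1972 M/s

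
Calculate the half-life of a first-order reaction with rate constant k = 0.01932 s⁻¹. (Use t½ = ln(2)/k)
35.88 s

t½ = ln(2)/k = 0.6931/0.01932 = 35.88 s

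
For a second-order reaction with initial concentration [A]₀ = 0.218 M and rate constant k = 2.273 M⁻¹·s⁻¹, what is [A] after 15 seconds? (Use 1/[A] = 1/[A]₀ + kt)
0.0259 M

1/[A] = 1/[A]₀ + k·t = 1/0.218 + (2.273)·(15) = 4.5872 + 34.0950 = 38.6822
[A] = 1/38.6822 = 0.0259 M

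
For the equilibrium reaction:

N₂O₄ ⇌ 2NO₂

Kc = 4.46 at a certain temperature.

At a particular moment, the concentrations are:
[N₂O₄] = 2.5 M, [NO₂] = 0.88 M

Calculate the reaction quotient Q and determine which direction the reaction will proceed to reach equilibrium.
Q = 0.310, Q < K, reaction proceeds forward (toward products)

Q = ([NO₂]^2) / ([N₂O₄])
  = ((0.88)^2) / ((2.5)) = 0.7744/2.5 = 0.3098
Since Q = 0.3098 < Kc = 4.46, the reaction proceeds forward (toward products) to reach equilibrium.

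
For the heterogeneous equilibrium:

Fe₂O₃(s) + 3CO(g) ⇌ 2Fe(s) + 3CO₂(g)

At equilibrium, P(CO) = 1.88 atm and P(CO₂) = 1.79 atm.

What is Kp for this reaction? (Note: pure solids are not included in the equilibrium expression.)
K_p = 0.863

Solids (Fe₂O₃, Fe) are excluded.
Kp = P(CO₂)³/P(CO)³ = (1.79)³/(1.88)³ = 5.735/6.645 = 0.863.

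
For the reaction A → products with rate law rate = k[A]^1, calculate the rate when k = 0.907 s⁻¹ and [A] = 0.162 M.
0.1469 M/s

rate = k·[A]^1 = 0.907·(0.162)^1 = 0.907·0.162 = 0.1469 M/s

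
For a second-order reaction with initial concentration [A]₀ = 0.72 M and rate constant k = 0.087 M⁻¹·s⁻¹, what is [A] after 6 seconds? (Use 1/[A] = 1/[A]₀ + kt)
0.5233 M

1/[A] = 1/[A]₀ + k·t = 1/0.72 + (0.087)·(6) = 1.3889 + 0.5220 = 1.9109
[A] = 1/1.9109 = 0.5233 M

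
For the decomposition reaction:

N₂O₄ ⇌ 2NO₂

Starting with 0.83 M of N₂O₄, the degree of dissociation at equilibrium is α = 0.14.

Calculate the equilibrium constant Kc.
K_c = 0.0757

x = α·[A]₀ = 0.14 × 0.83 = 0.1162 M dissociated.
At eq: [N₂O₄] = 0.83 − 0.1162 = 0.7138 M; [NO₂] = 2x = 0.2324 M.
Kc = [NO₂]²/[N₂O₄] = (0.2324)²/0.7138 = 0.07567.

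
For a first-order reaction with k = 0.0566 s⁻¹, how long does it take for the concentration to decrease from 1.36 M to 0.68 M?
12.25 s

From ln[A] = ln[A]₀ - k·t: t = ln([A]₀/[A])/k = ln(1.36/0.68)/0.0566 = ln(2.0000)/0.0566 = 0.6931/0.0566 = 12.25 s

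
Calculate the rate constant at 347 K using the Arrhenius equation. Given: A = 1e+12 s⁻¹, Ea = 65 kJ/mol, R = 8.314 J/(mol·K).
1.64e+02 s⁻¹

k = A·exp(-Ea/(R·T)) = 1e+12·exp(-65000/(8.314·347)) = 1e+12·exp(-22.5307) = 1e+12·1.6408e-10 = 1.64e+02 s⁻¹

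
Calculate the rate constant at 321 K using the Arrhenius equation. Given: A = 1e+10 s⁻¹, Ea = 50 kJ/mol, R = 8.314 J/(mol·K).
7.30e+01 s⁻¹

k = A·exp(-Ea/(R·T)) = 1e+10·exp(-50000/(8.314·321)) = 1e+10·exp(-18.7351) = 1e+10·7.3025e-09 = 7.30e+01 s⁻¹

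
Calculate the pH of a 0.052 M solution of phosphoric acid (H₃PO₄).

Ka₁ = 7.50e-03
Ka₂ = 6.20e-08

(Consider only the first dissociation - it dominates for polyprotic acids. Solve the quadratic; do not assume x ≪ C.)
pH = 1.79

x² + Ka₁·x − Ka₁·C = 0 with Ka₁ = 7.50e-03, C = 0.052.
x = (−Ka₁ + √(Ka₁² + 4·Ka₁·C))/2 = 1.6351e-02 M, so pH = 1.79.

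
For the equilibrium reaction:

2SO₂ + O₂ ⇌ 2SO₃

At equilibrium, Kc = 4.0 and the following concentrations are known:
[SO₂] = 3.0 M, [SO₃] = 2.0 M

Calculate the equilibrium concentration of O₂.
[O₂] = 0.1111 M

Kc = ([SO₃]^2) / ([SO₂]^2 × [O₂]) = 4.0
[O₂]^1 = (product terms)/(Kc · other reactant terms) = 4 / (4.0 · 9) = 0.11111
[O₂] = 0.1111 M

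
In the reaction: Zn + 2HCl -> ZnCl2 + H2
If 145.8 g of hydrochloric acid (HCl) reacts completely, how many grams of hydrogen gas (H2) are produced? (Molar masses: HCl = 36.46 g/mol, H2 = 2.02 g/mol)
Moles of HCl = 145.8 g ÷ 36.46 g/mol = 3.9989 mol
Mole ratio: 1 mol H2 / 2 mol HCl
Moles of H2 = 3.9989 × (1/2) = 1.99945 mol
Mass of H2 = 1.99945 mol × 2.02 g/mol = 4.039 g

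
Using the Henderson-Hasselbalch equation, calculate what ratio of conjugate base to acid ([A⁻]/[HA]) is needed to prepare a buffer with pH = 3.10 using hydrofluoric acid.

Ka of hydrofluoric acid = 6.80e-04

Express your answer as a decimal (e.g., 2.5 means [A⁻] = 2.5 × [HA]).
[A⁻]/[HA] = 0.856

pKa = −log(6.80e-04) = 3.1675. pH = pKa + log([A⁻]/[HA]). 3.10 = 3.1675 + log(ratio). log(ratio) = 3.10 − 3.1675 = -0.0675. ratio = 10^(-0.0675) = 0.856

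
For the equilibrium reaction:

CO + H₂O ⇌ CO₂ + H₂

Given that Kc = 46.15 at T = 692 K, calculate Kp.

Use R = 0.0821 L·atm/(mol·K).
K_p = 46.1500

Δn = (moles gaseous products) − (moles gaseous reactants) = 0
T = 692 K; RT = 0.0821 × 692 = 56.8132
Kp = Kc·(RT)^Δn = 46.15 × (56.8132)^0 = 46.15 × 1 = 46.1500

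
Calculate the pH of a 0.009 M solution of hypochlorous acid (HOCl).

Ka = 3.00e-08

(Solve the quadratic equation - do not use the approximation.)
pH = 4.78

x² + Ka×x - Ka×C = 0. Using quadratic formula: [H⁺] = 1.6417e-05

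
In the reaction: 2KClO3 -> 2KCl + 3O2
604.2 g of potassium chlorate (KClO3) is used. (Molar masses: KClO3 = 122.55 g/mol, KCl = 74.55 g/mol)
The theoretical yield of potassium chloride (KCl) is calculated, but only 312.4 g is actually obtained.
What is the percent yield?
Moles of KClO3 = 604.2 g ÷ 122.55 g/mol = 4.93023 mol
Mole ratio: 2 mol KCl / 2 mol KClO3
Moles of KCl = 4.93023 × (2/2) = 4.93023 mol
Theoretical yield = 4.93023 mol × 74.55 g/mol = 367.55 g
Actual yield = 312.4 g
Percent yield = (312.4 / 367.55) × 100% = 85.0%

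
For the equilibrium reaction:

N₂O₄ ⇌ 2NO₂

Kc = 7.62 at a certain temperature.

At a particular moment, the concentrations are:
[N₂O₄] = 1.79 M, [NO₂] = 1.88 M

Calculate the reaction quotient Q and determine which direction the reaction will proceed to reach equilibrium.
Q = 1.975, Q < K, reaction proceeds forward (toward products)

Q = ([NO₂]^2) / ([N₂O₄])
  = ((1.88)^2) / ((1.79)) = 3.5344/1.79 = 1.975
Since Q = 1.975 < Kc = 7.62, the reaction proceeds forward (toward products) to reach equilibrium.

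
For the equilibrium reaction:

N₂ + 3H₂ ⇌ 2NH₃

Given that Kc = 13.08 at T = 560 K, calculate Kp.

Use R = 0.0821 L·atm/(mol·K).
K_p = 0.0062

Δn = (moles gaseous products) − (moles gaseous reactants) = -2
T = 560 K; RT = 0.0821 × 560 = 45.976
Kp = Kc·(RT)^Δn = 13.08 × (45.976)^-2 = 13.08 × 0.000473083 = 0.0062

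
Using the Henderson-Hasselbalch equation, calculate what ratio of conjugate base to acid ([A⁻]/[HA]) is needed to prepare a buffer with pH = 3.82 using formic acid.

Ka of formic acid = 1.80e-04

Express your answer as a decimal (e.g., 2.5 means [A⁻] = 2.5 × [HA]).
[A⁻]/[HA] = 1.189

pKa = −log(1.80e-04) = 3.7447. pH = pKa + log([A⁻]/[HA]). 3.82 = 3.7447 + log(ratio). log(ratio) = 3.82 − 3.7447 = 0.0753. ratio = 10^(0.0753) = 1.189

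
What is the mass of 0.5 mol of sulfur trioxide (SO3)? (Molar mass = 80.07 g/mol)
Mass = 0.5 mol × 80.07 g/mol = 40.03 g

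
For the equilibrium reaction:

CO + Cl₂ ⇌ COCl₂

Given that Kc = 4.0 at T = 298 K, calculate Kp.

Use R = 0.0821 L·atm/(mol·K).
K_p = 0.1635

Δn = (moles gaseous products) − (moles gaseous reactants) = -1
T = 298 K; RT = 0.0821 × 298 = 24.4658
Kp = Kc·(RT)^Δn = 4.0 × (24.4658)^-1 = 4.0 × 0.0408734 = 0.1635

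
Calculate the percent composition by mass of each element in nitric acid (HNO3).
H: 1.60%, N: 22.23%, O: 76.17%

Molar mass of HNO3 = 63.02 g/mol
% H = (1 × 1.008) / 63.02 × 100% = 1.008 / 63.02 × 100% = 1.60%
% N = (1 × 14.01) / 63.02 × 100% = 14.01 / 63.02 × 100% = 22.23%
% O = (3 × 16.0) / 63.02 × 100% = 48 / 63.02 × 100% = 76.17%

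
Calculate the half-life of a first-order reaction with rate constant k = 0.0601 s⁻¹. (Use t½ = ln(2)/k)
11.53 s

t½ = ln(2)/k = 0.6931/0.0601 = 11.53 s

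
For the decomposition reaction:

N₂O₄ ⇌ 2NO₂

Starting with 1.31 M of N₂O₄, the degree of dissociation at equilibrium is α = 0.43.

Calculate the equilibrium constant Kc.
K_c = 1.6998

x = α·[A]₀ = 0.43 × 1.31 = 0.5633 M dissociated.
At eq: [N₂O₄] = 1.31 − 0.5633 = 0.7467 M; [NO₂] = 2x = 1.127 M.
Kc = [NO₂]²/[N₂O₄] = (1.127)²/0.7467 = 1.7.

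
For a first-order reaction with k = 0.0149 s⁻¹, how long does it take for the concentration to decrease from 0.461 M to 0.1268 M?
86.63 s

From ln[A] = ln[A]₀ - k·t: t = ln([A]₀/[A])/k = ln(0.461/0.1268)/0.0149 = ln(3.6356)/0.0149 = 1.2908/0.0149 = 86.63 s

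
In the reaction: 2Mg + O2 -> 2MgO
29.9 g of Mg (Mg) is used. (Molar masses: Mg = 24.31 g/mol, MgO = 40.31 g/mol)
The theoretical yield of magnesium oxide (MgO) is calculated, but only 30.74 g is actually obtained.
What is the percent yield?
Moles of Mg = 29.9 g ÷ 24.31 g/mol = 1.22995 mol
Mole ratio: 2 mol MgO / 2 mol Mg
Moles of MgO = 1.22995 × (2/2) = 1.22995 mol
Theoretical yield = 1.22995 mol × 40.31 g/mol = 49.579 g
Actual yield = 30.74 g
Percent yield = (30.74 / 49.579) × 100% = 62.0%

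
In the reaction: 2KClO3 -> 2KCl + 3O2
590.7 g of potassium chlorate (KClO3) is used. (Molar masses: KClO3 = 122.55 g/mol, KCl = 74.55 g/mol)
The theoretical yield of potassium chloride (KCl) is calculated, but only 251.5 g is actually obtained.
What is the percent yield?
Moles of KClO3 = 590.7 g ÷ 122.55 g/mol = 4.82007 mol
Mole ratio: 2 mol KCl / 2 mol KClO3
Moles of KCl = 4.82007 × (2/2) = 4.82007 mol
Theoretical yield = 4.82007 mol × 74.55 g/mol = 359.34 g
Actual yield = 251.5 g
Percent yield = (251.5 / 359.34) × 100% = 70.0%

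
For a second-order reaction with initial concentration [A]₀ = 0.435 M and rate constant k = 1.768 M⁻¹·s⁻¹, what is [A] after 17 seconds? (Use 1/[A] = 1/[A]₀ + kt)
0.0309 M

1/[A] = 1/[A]₀ + k·t = 1/0.435 + (1.768)·(17) = 2.2989 + 30.0560 = 32.3549
[A] = 1/32.3549 = 0.0309 M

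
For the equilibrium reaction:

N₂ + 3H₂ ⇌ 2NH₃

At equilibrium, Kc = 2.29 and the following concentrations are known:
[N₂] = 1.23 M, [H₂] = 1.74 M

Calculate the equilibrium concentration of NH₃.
[NH₃] = 3.8521 M

Kc = ([NH₃]^2) / ([N₂] × [H₂]^3) = 2.29
[NH₃]^2 = Kc · (reactant terms)/(other product terms) = 2.29 · 6.4797 / 1 = 14.838
[NH₃] = (14.838)^(1/2) = 3.8521 M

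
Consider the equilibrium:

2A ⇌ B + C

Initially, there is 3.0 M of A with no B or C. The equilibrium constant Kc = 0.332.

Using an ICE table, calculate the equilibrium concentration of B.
[B] = 0.803 M

ICE: [A] = 3.0 − 2x, [B] = [C] = x.
Kc = x²/(3.0 − 2x)² = 0.332 ⇒ √Kc = x/(3.0 − 2x).
x = √0.332·3.0/(1 + 2√0.332) = 0.57619·3.0/2.1524 = 0.8031.
[B] = x = 0.803 M.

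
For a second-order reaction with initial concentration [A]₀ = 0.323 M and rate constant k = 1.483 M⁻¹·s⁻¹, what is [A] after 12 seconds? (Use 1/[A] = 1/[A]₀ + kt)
0.0479 M

1/[A] = 1/[A]₀ + k·t = 1/0.323 + (1.483)·(12) = 3.0960 + 17.7960 = 20.8920
[A] = 1/20.8920 = 0.0479 M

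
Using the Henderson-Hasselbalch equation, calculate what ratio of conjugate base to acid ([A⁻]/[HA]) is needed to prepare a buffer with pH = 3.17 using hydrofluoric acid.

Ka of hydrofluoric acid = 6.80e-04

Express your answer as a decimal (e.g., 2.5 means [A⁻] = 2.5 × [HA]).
[A⁻]/[HA] = 1.006

pKa = −log(6.80e-04) = 3.1675. pH = pKa + log([A⁻]/[HA]). 3.17 = 3.1675 + log(ratio). log(ratio) = 3.17 − 3.1675 = 0.0025. ratio = 10^(0.0025) = 1.006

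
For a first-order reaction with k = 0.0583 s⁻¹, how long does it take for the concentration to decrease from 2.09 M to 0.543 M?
23.12 s

From ln[A] = ln[A]₀ - k·t: t = ln([A]₀/[A])/k = ln(2.09/0.543)/0.0583 = ln(3.8490)/0.0583 = 1.3478/0.0583 = 23.12 s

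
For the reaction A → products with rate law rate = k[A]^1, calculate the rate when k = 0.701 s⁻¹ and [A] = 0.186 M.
0.1304 M/s

rate = k·[A]^1 = 0.701·(0.186)^1 = 0.701·0.186 = 0.1304 M/s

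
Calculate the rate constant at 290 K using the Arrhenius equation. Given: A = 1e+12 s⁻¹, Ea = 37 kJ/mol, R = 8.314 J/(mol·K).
2.16e+05 s⁻¹

k = A·exp(-Ea/(R·T)) = 1e+12·exp(-37000/(8.314·290)) = 1e+12·exp(-15.3459) = 1e+12·2.1644e-07 = 2.16e+05 s⁻¹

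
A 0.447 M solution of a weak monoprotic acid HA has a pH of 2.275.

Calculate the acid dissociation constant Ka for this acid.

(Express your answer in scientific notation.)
K_a = 6.38e-05

[H⁺] = 10^(−pH) = 10^(−2.275) = 5.309e-03 M. For HA ⇌ H⁺ + A⁻, Ka = x²/(C − x) = (5.309e-03)²/(0.447 − 5.309e-03) = 6.38e-05.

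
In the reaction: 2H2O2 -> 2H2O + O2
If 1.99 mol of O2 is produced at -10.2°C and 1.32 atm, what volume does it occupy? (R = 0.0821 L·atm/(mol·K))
T = -10.2°C + 273.15 = 262.95 K
V = nRT/P = (1.99 × 0.0821 × 262.95) / 1.32
V = 32.55 L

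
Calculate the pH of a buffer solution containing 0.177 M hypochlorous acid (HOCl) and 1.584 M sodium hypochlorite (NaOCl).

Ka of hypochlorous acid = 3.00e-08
pH = 8.47

pKa = -log(3.00e-08) = 7.52. pH = pKa + log([A⁻]/[HA]) = 7.52 + log(1.584/0.177)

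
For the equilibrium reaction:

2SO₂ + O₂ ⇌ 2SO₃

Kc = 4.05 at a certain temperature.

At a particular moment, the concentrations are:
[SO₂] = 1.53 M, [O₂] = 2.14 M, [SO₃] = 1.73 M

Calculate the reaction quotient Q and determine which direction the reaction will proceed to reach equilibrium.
Q = 0.597, Q < K, reaction proceeds forward (toward products)

Q = ([SO₃]^2) / ([SO₂]^2 × [O₂])
  = ((1.73)^2) / ((1.53)^2·(2.14)) = 2.9929/5.0095 = 0.5974
Since Q = 0.5974 < Kc = 4.05, the reaction proceeds forward (toward products) to reach equilibrium.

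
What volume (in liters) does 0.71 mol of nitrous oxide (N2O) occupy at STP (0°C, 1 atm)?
At STP, 1 mol of gas occupies 22.4 L
Volume = 0.71 mol × 22.4 L/mol = 15.90 L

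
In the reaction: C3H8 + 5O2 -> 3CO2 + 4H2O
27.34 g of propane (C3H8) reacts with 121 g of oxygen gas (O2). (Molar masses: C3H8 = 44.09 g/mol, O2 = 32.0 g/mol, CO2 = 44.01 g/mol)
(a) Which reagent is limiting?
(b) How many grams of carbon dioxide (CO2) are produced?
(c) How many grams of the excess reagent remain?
(a) C3H8, (b) 81.87 g, (c) 21.78 g

Moles of C3H8 = 27.34 g ÷ 44.09 g/mol = 0.620095 mol
Moles of O2 = 121 g ÷ 32.0 g/mol = 3.78125 mol
Moles ÷ coefficient: C3H8: 0.620095/1 = 0.6201, O2: 3.78125/5 = 0.7562
(a) C3H8 has the smaller value, so C3H8 is the limiting reagent.
(b) Moles of CO2 = 0.620095 mol C3H8 × (3/1) = 1.86029 mol; mass = 1.86029 mol × 44.01 g/mol = 81.87 g
(c) O2 consumed = 0.620095 × (5/1) = 3.10048 mol; remaining = 3.78125 − 3.10048 = 0.680774 mol; mass = 0.680774 mol × 32.0 g/mol = 21.78 g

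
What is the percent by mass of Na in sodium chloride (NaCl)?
Mass of Na in formula = 22.99 × 1 = 22.99 g/mol
Molar mass = 58.44 g/mol
% Na = (22.99/58.44) × 100% = 39.34%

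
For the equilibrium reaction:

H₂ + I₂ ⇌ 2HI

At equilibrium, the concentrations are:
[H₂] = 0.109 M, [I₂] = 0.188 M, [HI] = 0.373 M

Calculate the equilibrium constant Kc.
K_c = 6.7894

Kc = ([HI]^2) / ([H₂] × [I₂])
   = ((0.373)^2) / ((0.109)·(0.188))
   = 0.13913 / 0.020492 = 6.7894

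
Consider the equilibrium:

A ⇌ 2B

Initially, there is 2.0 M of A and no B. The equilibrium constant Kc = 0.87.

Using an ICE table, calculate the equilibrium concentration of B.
[B] = 1.119 M

ICE: [A] = 2.0 − x, [B] = 2x.
Kc = (2x)²/(2.0 − x) = 0.87 ⇒ 4x² + 0.87x − 1.74 = 0.
x = (−0.87 + √(0.87² + 4·4·1.74))/(2·4) = (−0.87 + √28.597)/8 = 0.5597.
[B] = 2x = 1.119 M.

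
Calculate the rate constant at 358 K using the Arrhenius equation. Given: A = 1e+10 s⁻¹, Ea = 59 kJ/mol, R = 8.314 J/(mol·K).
2.46e+01 s⁻¹

k = A·exp(-Ea/(R·T)) = 1e+10·exp(-59000/(8.314·358)) = 1e+10·exp(-19.8225) = 1e+10·2.4614e-09 = 2.46e+01 s⁻¹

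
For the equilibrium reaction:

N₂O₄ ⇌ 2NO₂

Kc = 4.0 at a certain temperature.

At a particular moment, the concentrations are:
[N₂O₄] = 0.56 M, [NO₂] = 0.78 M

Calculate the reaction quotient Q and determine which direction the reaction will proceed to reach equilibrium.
Q = 1.086, Q < K, reaction proceeds forward (toward products)

Q = ([NO₂]^2) / ([N₂O₄])
  = ((0.78)^2) / ((0.56)) = 0.6084/0.56 = 1.086
Since Q = 1.086 < Kc = 4.0, the reaction proceeds forward (toward products) to reach equilibrium.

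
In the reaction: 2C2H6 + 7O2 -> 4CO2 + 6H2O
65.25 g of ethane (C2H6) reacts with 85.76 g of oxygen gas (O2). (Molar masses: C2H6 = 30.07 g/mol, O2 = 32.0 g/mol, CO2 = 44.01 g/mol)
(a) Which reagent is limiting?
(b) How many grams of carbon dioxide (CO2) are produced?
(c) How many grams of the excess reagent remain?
(a) O2, (b) 67.4 g, (c) 42.22 g

Moles of C2H6 = 65.25 g ÷ 30.07 g/mol = 2.16994 mol
Moles of O2 = 85.76 g ÷ 32.0 g/mol = 2.68 mol
Moles ÷ coefficient: C2H6: 2.16994/2 = 1.085, O2: 2.68/7 = 0.3829
(a) O2 has the smaller value, so O2 is the limiting reagent.
(b) Moles of CO2 = 2.68 mol O2 × (4/7) = 1.53143 mol; mass = 1.53143 mol × 44.01 g/mol = 67.4 g
(c) C2H6 consumed = 2.68 × (2/7) = 0.765714 mol; remaining = 2.16994 − 0.765714 = 1.40422 mol; mass = 1.40422 mol × 30.07 g/mol = 42.22 g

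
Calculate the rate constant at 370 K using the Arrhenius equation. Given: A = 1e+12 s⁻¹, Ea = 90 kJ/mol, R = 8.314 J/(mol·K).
1.97e-01 s⁻¹

k = A·exp(-Ea/(R·T)) = 1e+12·exp(-90000/(8.314·370)) = 1e+12·exp(-29.2571) = 1e+12·1.9671e-13 = 1.97e-01 s⁻¹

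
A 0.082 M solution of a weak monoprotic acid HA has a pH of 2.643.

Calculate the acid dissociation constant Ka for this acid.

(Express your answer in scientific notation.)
K_a = 6.49e-05

[H⁺] = 10^(−pH) = 10^(−2.643) = 2.275e-03 M. For HA ⇌ H⁺ + A⁻, Ka = x²/(C − x) = (2.275e-03)²/(0.082 − 2.275e-03) = 6.49e-05.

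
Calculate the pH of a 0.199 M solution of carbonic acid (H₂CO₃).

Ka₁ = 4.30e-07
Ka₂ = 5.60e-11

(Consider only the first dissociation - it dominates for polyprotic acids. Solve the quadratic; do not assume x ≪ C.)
pH = 3.53

x² + Ka₁·x − Ka₁·C = 0 with Ka₁ = 4.30e-07, C = 0.199.
x = (−Ka₁ + √(Ka₁² + 4·Ka₁·C))/2 = 2.9231e-04 M, so pH = 3.53.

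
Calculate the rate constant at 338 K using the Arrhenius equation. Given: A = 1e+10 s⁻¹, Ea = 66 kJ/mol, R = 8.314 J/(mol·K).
6.31e-01 s⁻¹

k = A·exp(-Ea/(R·T)) = 1e+10·exp(-66000/(8.314·338)) = 1e+10·exp(-23.4864) = 1e+10·6.3091e-11 = 6.31e-01 s⁻¹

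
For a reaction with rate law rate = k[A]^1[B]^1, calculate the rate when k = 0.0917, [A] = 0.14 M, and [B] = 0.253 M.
0.003248 M/s

rate = k·[A]^1·[B]^1 = 0.0917·(0.14)^1·(0.253)^1 = 0.0917·0.14·0.253 = 0.003248 M/s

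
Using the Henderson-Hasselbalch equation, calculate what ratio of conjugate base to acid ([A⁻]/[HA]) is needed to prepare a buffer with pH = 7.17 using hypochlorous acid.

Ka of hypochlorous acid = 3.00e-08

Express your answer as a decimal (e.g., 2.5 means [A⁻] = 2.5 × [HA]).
[A⁻]/[HA] = 0.444

pKa = −log(3.00e-08) = 7.5229. pH = pKa + log([A⁻]/[HA]). 7.17 = 7.5229 + log(ratio). log(ratio) = 7.17 − 7.5229 = -0.3529. ratio = 10^(-0.3529) = 0.444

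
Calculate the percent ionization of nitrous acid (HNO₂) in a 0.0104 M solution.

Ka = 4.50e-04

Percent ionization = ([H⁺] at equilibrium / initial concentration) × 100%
Percent ionization = 18.8%

Let x = [H⁺]. Ka = x²/(C - x) ⇒ x² + (4.50e-04)x - (4.50e-04)(0.0104) = 0. x = 1.9500e-03. Percent = (1.9500e-03/0.0104) × 100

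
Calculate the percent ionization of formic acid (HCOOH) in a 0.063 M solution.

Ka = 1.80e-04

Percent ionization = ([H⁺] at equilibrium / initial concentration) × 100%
Percent ionization = 5.2%

Let x = [H⁺]. Ka = x²/(C - x) ⇒ x² + (1.80e-04)x - (1.80e-04)(0.063) = 0. x = 3.2787e-03. Percent = (3.2787e-03/0.063) × 100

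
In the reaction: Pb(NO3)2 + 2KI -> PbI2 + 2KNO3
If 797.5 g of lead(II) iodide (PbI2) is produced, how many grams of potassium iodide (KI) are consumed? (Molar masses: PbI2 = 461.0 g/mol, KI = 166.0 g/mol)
Moles of PbI2 = 797.5 g ÷ 461.0 g/mol = 1.72993 mol
Mole ratio: 2 mol KI / 1 mol PbI2
Moles of KI = 1.72993 × (2/1) = 3.45987 mol
Mass of KI = 3.45987 mol × 166.0 g/mol = 574.3 g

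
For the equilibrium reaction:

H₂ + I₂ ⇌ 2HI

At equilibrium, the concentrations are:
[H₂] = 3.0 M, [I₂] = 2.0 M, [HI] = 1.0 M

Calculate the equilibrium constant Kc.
K_c = 0.1667

Kc = ([HI]^2) / ([H₂] × [I₂])
   = ((1.0)^2) / ((3.0)·(2.0))
   = 1 / 6 = 0.1667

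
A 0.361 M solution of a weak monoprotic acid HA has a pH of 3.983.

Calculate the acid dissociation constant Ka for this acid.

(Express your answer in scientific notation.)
K_a = 3.00e-08

[H⁺] = 10^(−pH) = 10^(−3.983) = 1.040e-04 M. For HA ⇌ H⁺ + A⁻, Ka = x²/(C − x) = (1.040e-04)²/(0.361 − 1.040e-04) = 3.00e-08.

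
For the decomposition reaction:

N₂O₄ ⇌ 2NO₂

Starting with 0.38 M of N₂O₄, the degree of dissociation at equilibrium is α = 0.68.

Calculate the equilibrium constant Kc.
K_c = 2.1964

x = α·[A]₀ = 0.68 × 0.38 = 0.2584 M dissociated.
At eq: [N₂O₄] = 0.38 − 0.2584 = 0.1216 M; [NO₂] = 2x = 0.5168 M.
Kc = [NO₂]²/[N₂O₄] = (0.5168)²/0.1216 = 2.196.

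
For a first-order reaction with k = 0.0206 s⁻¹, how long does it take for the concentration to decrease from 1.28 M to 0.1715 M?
97.57 s

From ln[A] = ln[A]₀ - k·t: t = ln([A]₀/[A])/k = ln(1.28/0.1715)/0.0206 = ln(7.4636)/0.0206 = 2.0100/0.0206 = 97.57 s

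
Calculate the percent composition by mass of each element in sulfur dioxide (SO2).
S: 50.05%, O: 49.95%

Molar mass of SO2 = 64.07 g/mol
% S = (1 × 32.07) / 64.07 × 100% = 32.07 / 64.07 × 100% = 50.05%
% O = (2 × 16.0) / 64.07 × 100% = 32 / 64.07 × 100% = 49.95%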